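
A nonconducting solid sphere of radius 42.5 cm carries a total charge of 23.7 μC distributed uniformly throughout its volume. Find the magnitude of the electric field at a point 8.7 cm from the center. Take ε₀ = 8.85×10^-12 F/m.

2.42e5 N/C

By spherical symmetry E is radial; choose a Gaussian sphere of radius r = 8.7 cm (r < R).
Only the charge within r is enclosed: Q_enc = Q·(r/R)³ = (23.7 μC)·(8.7 cm/42.5 cm)³ = 2.033e-7 C.
Gauss's law: E·4πr² = Q_enc/ε₀.
E = |Q_enc|/(4πε₀r²) = (2.033×10^-7)/(4π·8.85×10^-12·(0.087)²) = 2.42×10^5 N/C.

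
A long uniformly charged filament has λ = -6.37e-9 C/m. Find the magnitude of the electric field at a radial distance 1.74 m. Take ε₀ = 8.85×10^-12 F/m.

Coaxial Gaussian cylinder, radius r = 1.74 m, length L.
Q_enc = λL, so λ_enc = -6.37×10^-9 C/m.
Applying ∮E·dA = Q_enc/ε₀ with the end caps contributing no flux:
E = |λ_enc|/(2πε₀r) = (6.37×10^-9)/(2π·8.85×10^-12·1.74) = 65.8 N/C.

|E| ≈ 65.8 N/C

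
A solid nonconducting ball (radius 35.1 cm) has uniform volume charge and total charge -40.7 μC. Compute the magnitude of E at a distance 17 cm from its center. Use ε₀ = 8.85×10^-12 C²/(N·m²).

Take a concentric spherical Gaussian surface of radius r = 17 cm (r < R).
Only the charge within r is enclosed: Q_enc = Q·(r/R)³ = (-40.7 μC)·(17 cm/35.1 cm)³ = -4.624×10^-6 C.
Applying ∮E·dA = Q_enc/ε₀ with Φ = E(4πr²):
E = |Q_enc|/(4πε₀r²) = (4.624×10^-6)/(4π·8.85×10^-12·(0.17)²) = 1.44×10^6 N/C.

E ≈ 1.44e6 N/C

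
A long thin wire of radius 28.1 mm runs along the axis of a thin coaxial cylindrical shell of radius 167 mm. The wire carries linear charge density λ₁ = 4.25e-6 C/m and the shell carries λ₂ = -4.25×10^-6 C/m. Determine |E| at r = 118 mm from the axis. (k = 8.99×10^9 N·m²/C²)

|E| = 6.48e5 V/m

Coaxial Gaussian cylinder, radius r = 118 mm, length L (between the conductors, 28.1 mm < r < 167 mm).
The shell at 167 mm lies outside the Gaussian surface, so λ_enc = λ₁ = 4.25e-6 C/m.
By Gauss's law (flux through the curved wall only), E·2πrL = λ_enc L/ε₀.
E = 2k|λ_enc|/r = 2(8.99×10^9)(4.25×10^-6)/(0.118) = 6.48e5 N/C.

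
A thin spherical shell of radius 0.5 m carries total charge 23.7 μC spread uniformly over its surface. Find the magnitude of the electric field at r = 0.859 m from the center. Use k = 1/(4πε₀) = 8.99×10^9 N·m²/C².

2.89e5 N/C

Use a concentric Gaussian sphere at r = 0.859 m (r > 0.5 m).
The entire shell is enclosed: Q_enc = 2.37×10^-5 C.
Gauss's law: E·4πr² = Q_enc/ε₀.
E = k|Q_enc|/r² = (8.99×10^9)(2.37×10^-5)/(0.859)² = 2.89×10^5 N/C.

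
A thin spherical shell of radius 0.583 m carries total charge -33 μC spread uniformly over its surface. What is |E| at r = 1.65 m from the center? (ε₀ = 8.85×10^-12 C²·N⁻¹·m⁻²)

1.09×10^5 V/m

By spherical symmetry E is radial; choose a Gaussian sphere of radius r = 1.65 m (r > 0.583 m).
The entire shell is enclosed: Q_enc = -3.30e-5 C.
Applying ∮E·dA = Q_enc/ε₀ with Φ = E(4πr²):
E = |Q_enc|/(4πε₀r²) = (3.30e-5)/(4π·8.85×10^-12·(1.65)²) = 1.09×10^5 N/C.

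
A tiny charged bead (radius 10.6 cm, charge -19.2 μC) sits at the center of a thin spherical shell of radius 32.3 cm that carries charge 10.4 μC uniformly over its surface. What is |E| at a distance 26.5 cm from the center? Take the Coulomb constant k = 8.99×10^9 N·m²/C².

|E| ≈ 2.46e6 N/C

Use a concentric Gaussian sphere at r = 26.5 cm (between the bodies, 10.6 cm < r < 32.3 cm).
Only the inner charge is enclosed; the outer shell contributes nothing inside itself. Q_enc = -19.2 μC = -1.92×10^-5 C.
Applying ∮E·dA = Q_enc/ε₀ with Φ = E(4πr²):
E = k|Q_enc|/r² = (8.99×10^9)(1.92×10^-5)/(0.265)² = 2.46e6 N/C.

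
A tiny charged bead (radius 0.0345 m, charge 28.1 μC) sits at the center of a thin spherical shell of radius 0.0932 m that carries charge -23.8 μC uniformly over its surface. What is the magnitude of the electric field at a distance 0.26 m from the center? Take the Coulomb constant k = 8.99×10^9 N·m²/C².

Symmetry ⇒ E = E(r) r̂. Gaussian sphere of radius r = 0.26 m (r > 0.0932 m, enclosing both).
Q_enc = (28.1 μC) + (-23.8 μC) = 4.30×10^-6 C.
Since E is radial and uniform over the Gaussian sphere, Φ = E·4πr² = Q_enc/ε₀.
E = k|Q_enc|/r² = (8.99×10^9)(4.30e-6)/(0.26)² = 5.72×10^5 N/C.

|E| = 5.72×10^5 N/C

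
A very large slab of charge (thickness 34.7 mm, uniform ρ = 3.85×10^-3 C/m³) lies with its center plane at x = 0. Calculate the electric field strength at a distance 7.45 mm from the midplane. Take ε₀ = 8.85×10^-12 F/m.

E ≈ 3.24e6 N/C

By symmetry E is perpendicular to the slab. A Gaussian pillbox from −7.45 mm to +7.45 mm (face area A) lies entirely within the slab.
Q_enc = ρ·(2x)·A and flux = 2EA, so 2EA = 2ρxA/ε₀ ⇒ E = |ρ|x/ε₀.
E = (3.85×10^-3)(0.00745)/(8.85×10^-12) = 3.24×10^6 N/C.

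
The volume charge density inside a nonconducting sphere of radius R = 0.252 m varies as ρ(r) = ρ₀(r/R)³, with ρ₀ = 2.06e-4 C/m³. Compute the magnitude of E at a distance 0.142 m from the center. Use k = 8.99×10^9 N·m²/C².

Symmetry ⇒ E = E(r) r̂. Gaussian sphere of radius r = 0.142 m (r < R).
Q_enc = ∫₀^r ρ(r')·4πr'² dr' = (4πρ₀/R³) ∫₀^r r'^5 dr' = 4πρ₀ r^6/(6·R³) = 2.21×10^-7 C.
Since E is radial and uniform over the Gaussian sphere, Φ = E·4πr² = Q_enc/ε₀.
E = k|Q_enc|/r² = (8.99×10^9)(2.21×10^-7)/(0.142)² = 9.85×10^4 N/C.

9.85×10^4 V/m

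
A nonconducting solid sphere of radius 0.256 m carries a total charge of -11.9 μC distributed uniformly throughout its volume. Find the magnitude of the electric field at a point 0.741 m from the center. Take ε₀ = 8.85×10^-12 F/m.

By spherical symmetry E is radial; choose a Gaussian sphere of radius r = 0.741 m (r > R, so the entire charge is enclosed).
Q_enc = -11.9 μC = -1.19×10^-5 C.
Gauss's law: E·4πr² = Q_enc/ε₀.
E = |Q_enc|/(4πε₀r²) = (1.19×10^-5)/(4π·8.85×10^-12·(0.741)²) = 1.95×10^5 N/C.

|E| ≈ 1.95×10^5 N/C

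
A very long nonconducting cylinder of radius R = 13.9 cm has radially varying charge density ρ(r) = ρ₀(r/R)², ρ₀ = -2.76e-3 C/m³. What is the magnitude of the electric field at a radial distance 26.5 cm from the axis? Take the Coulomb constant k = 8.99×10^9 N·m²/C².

|E| = 5.68×10^6 N/C

By cylindrical symmetry E is radial; use a coaxial Gaussian cylinder of radius 26.5 cm and length L (r > R, full charge per length enclosed).
λ_enc = 2π ∫₀^R ρ₀(r'/R)^2 r' dr' = 2πρ₀R²/4 = -8.376×10^-5 C/m.
By Gauss's law (flux through the curved wall only), E·2πrL = λ_enc L/ε₀.
E = 2k|λ_enc|/r = 2(8.99×10^9)(8.376×10^-5)/(0.265) = 5.68e6 N/C.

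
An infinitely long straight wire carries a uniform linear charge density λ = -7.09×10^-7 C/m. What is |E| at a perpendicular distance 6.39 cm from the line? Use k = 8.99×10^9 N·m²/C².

Take a coaxial cylindrical Gaussian surface of radius r = 6.39 cm and length L.
Q_enc = λL, so λ_enc = -7.09e-7 C/m.
Since E is radial and uniform over the curved surface, Φ = E·2πrL = Q_enc/ε₀ = λ_enc L/ε₀.
E = 2k|λ_enc|/r = 2(8.99×10^9)(7.09×10^-7)/(0.0639) = 1.99e5 N/C.

|E| ≈ 1.99e5 V/m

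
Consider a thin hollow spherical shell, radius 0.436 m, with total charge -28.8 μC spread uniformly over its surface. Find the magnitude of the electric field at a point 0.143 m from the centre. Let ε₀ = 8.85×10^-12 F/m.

|E| = 0 N/C

Symmetry ⇒ E = E(r) r̂. Gaussian sphere of radius r = 0.143 m (inside the shell, r < 0.436 m).
All the charge is outside the Gaussian surface: Q_enc = 0, hence E = 0 everywhere inside the shell.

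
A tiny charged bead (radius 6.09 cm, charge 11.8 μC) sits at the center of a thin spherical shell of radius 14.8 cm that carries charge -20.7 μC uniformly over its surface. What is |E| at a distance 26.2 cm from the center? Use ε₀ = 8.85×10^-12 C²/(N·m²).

By spherical symmetry E is radial; choose a Gaussian sphere of radius r = 26.2 cm (r > 14.8 cm, enclosing both).
Q_enc = (11.8 μC) + (-20.7 μC) = -8.90×10^-6 C.
By Gauss's law, ∮E·dA = E·4πr² = Q_enc/ε₀.
E = |Q_enc|/(4πε₀r²) = (8.90e-6)/(4π·8.85×10^-12·(0.262)²) = 1.17×10^6 N/C.

|E| ≈ 1.17e6 N/C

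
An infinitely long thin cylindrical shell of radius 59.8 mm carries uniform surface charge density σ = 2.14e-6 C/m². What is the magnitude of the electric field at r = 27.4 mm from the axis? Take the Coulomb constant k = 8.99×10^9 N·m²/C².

Coaxial Gaussian cylinder, radius r = 27.4 mm, length L (r < 59.8 mm, inside the shell).
All the surface charge lies outside this cylinder: Q_enc = 0, hence E = 0.

|E| = 0 N/C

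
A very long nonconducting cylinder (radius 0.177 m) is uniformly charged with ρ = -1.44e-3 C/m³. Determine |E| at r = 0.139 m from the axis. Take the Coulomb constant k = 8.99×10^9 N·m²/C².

Choose a coaxial cylinder of radius r = 0.139 m (arbitrary length L) as the Gaussian surface (r < R).
Charge inside radius r per length L is ρ·πr²·L, so λ_enc = ρπr² = -8.741×10^-5 C/m.
Since E is radial and uniform over the curved surface, Φ = E·2πrL = Q_enc/ε₀ = λ_enc L/ε₀.
E = 2k|λ_enc|/r = 2(8.99×10^9)(8.741×10^-5)/(0.139) = 1.13×10^7 N/C.

E = 1.13e7 N/C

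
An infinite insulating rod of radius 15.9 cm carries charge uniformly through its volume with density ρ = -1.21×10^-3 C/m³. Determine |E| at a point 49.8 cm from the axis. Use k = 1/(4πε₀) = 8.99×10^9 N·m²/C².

|E| = 3.47×10^6 V/m

Choose a coaxial cylinder of radius r = 49.8 cm (arbitrary length L) as the Gaussian surface (r > 15.9 cm, full cross-section enclosed).
λ_enc = ρ·πR² = (-1.21×10^-3)π(0.159)² = -9.61×10^-5 C/m.
Gauss's law: E·2πrL = λ_enc L/ε₀.
E = 2k|λ_enc|/r = 2(8.99×10^9)(9.61×10^-5)/(0.498) = 3.47×10^6 N/C.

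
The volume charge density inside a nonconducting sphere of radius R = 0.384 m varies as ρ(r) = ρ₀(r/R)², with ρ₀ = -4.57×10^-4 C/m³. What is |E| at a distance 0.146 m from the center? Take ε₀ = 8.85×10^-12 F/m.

E ≈ 2.18e5 N/C

Take a concentric spherical Gaussian surface of radius r = 0.146 m (r < R).
Integrate the density: Q_enc = 4π ∫₀^r ρ₀(r'/R)^2 r'² dr' = 4πρ₀ r^5/(5·R²) = -5.167×10^-7 C.
By Gauss's law, ∮E·dA = E·4πr² = Q_enc/ε₀.
E = |Q_enc|/(4πε₀r²) = (5.167×10^-7)/(4π·8.85×10^-12·(0.146)²) = 2.18e5 N/C.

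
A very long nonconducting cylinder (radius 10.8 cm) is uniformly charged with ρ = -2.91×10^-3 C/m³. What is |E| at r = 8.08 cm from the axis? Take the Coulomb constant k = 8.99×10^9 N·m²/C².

Choose a coaxial cylinder of radius r = 8.08 cm (arbitrary length L) as the Gaussian surface (r < R).
Charge inside radius r per length L is ρ·πr²·L, so λ_enc = ρπr² = -5.969×10^-5 C/m.
Applying ∮E·dA = Q_enc/ε₀ with the end caps contributing no flux:
E = 2k|λ_enc|/r = 2(8.99×10^9)(5.969e-5)/(0.0808) = 1.33×10^7 N/C.

|E| = 1.33×10^7 V/m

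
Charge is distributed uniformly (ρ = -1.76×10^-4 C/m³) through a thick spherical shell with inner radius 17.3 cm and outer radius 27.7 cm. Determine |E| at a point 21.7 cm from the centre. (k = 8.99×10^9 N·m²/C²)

Symmetry ⇒ E = E(r) r̂. Gaussian sphere of radius r = 21.7 cm (within the shell material, 17.3 cm < r < 27.7 cm).
Enclosed charge is the volume from a to r: Q_enc = (4π/3)ρ(r³ − a³) = -3.716×10^-6 C.
By Gauss's law, ∮E·dA = E·4πr² = Q_enc/ε₀.
E = k|Q_enc|/r² = (8.99×10^9)(3.716×10^-6)/(0.217)² = 7.09×10^5 N/C.

7.09e5 V/m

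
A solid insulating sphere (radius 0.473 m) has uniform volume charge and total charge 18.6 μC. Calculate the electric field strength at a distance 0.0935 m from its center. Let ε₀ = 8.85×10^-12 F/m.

Take a concentric spherical Gaussian surface of radius r = 0.0935 m (r < R).
For a uniform sphere the enclosed fraction is (r/R)³, so Q_enc = (18.6 μC)(0.0935/0.473)³ = 1.437e-7 C.
Since E is radial and uniform over the Gaussian sphere, Φ = E·4πr² = Q_enc/ε₀.
E = |Q_enc|/(4πε₀r²) = (1.437×10^-7)/(4π·8.85×10^-12·(0.0935)²) = 1.48×10^5 N/C.

|E| ≈ 1.48×10^5 N/C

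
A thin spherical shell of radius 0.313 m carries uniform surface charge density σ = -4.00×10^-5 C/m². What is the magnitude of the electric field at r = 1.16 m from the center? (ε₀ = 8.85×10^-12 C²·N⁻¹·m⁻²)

Symmetry ⇒ E = E(r) r̂. Gaussian sphere of radius r = 1.16 m (r > 0.313 m).
The entire shell is enclosed: Q_enc = σ·4πR² = (-4.00×10^-5)·4π·(0.313)² = -4.924×10^-5 C.
Gauss's law: E·4πr² = Q_enc/ε₀.
E = |Q_enc|/(4πε₀r²) = (4.924e-5)/(4π·8.85×10^-12·(1.16)²) = 3.29e5 N/C.

|E| ≈ 3.29×10^5 N/C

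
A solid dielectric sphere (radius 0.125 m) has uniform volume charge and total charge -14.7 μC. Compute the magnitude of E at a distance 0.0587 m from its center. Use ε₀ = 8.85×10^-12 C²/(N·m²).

E ≈ 3.97×10^6 V/m

Symmetry ⇒ E = E(r) r̂. Gaussian sphere of radius r = 0.0587 m (r < R).
Only the charge within r is enclosed: Q_enc = Q·(r/R)³ = (-14.7 μC)·(0.0587 m/0.125 m)³ = -1.522e-6 C.
Applying ∮E·dA = Q_enc/ε₀ with Φ = E(4πr²):
E = |Q_enc|/(4πε₀r²) = (1.522×10^-6)/(4π·8.85×10^-12·(0.0587)²) = 3.97e6 N/C.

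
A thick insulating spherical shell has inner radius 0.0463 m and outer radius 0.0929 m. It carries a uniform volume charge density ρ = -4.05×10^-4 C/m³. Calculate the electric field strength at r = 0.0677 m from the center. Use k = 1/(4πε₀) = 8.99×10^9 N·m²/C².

Take a concentric spherical Gaussian surface of radius r = 0.0677 m (within the shell material, 0.0463 m < r < 0.0929 m).
Enclosed charge is the volume from a to r: Q_enc = (4π/3)ρ(r³ − a³) = -3.58e-7 C.
Since E is radial and uniform over the Gaussian sphere, Φ = E·4πr² = Q_enc/ε₀.
E = k|Q_enc|/r² = (8.99×10^9)(3.58×10^-7)/(0.0677)² = 7.02e5 N/C.

|E| = 7.02×10^5 N/C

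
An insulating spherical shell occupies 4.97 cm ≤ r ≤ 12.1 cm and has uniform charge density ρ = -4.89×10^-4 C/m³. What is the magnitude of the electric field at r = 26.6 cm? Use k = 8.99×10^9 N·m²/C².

Take a concentric spherical Gaussian surface of radius r = 26.6 cm (r > 12.1 cm, enclosing the whole shell).
Q_enc = ρ·(4π/3)(b³ − a³) = (-4.89e-4)·(4π/3)·((0.121)³ − (0.0497)³) = -3.377×10^-6 C.
Applying ∮E·dA = Q_enc/ε₀ with Φ = E(4πr²):
E = k|Q_enc|/r² = (8.99×10^9)(3.377×10^-6)/(0.266)² = 4.29e5 N/C.

|E| = 4.29e5 V/m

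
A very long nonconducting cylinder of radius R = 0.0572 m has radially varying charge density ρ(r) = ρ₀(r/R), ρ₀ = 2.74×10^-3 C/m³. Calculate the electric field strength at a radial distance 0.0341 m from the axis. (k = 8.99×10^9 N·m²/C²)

|E| ≈ 2.10×10^6 N/C

Choose a coaxial cylinder of radius r = 0.0341 m (arbitrary length L) as the Gaussian surface (r < R).
λ_enc = ∫₀^r ρ(r')·2πr' dr' = (2πρ₀/R)·r^3/3 = 3.978e-6 C/m.
Gauss's law: E·2πrL = λ_enc L/ε₀.
E = 2k|λ_enc|/r = 2(8.99×10^9)(3.978×10^-6)/(0.0341) = 2.10e6 N/C.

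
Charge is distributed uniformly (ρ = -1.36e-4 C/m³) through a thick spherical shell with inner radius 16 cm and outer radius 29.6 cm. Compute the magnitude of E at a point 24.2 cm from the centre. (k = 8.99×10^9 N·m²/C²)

|E| = 8.81e5 N/C

Symmetry ⇒ E = E(r) r̂. Gaussian sphere of radius r = 24.2 cm (within the shell material, 16 cm < r < 29.6 cm).
Enclosed charge is the volume from a to r: Q_enc = (4π/3)ρ(r³ − a³) = -5.74×10^-6 C.
Since E is radial and uniform over the Gaussian sphere, Φ = E·4πr² = Q_enc/ε₀.
E = k|Q_enc|/r² = (8.99×10^9)(5.74e-6)/(0.242)² = 8.81×10^5 N/C.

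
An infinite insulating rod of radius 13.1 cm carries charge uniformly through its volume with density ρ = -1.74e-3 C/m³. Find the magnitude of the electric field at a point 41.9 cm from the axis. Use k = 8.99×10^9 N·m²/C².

4.03×10^6 N/C

By cylindrical symmetry E is radial; use a coaxial Gaussian cylinder of radius 41.9 cm and length L (r > 13.1 cm, full cross-section enclosed).
λ_enc = ρ·πR² = (-1.74e-3)π(0.131)² = -9.381×10^-5 C/m.
By Gauss's law (flux through the curved wall only), E·2πrL = λ_enc L/ε₀.
E = 2k|λ_enc|/r = 2(8.99×10^9)(9.381e-5)/(0.419) = 4.03×10^6 N/C.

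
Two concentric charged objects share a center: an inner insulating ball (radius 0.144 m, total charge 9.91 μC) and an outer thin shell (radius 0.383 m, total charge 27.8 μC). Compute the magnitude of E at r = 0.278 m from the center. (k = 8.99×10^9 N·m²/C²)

|E| ≈ 1.15×10^6 N/C

Take a concentric spherical Gaussian surface of radius r = 0.278 m (between the bodies, 0.144 m < r < 0.383 m).
Only the inner charge is enclosed; the outer shell contributes nothing inside itself. Q_enc = 9.91 μC = 9.91×10^-6 C.
Applying ∮E·dA = Q_enc/ε₀ with Φ = E(4πr²):
E = k|Q_enc|/r² = (8.99×10^9)(9.91×10^-6)/(0.278)² = 1.15e6 N/C.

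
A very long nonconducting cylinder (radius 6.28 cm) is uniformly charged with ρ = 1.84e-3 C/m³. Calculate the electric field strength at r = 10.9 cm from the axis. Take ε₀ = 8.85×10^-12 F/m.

Choose a coaxial cylinder of radius r = 10.9 cm (arbitrary length L) as the Gaussian surface (r > 6.28 cm, full cross-section enclosed).
λ_enc = ρ·πR² = (1.84×10^-3)π(0.0628)² = 2.28×10^-5 C/m.
Applying ∮E·dA = Q_enc/ε₀ with the end caps contributing no flux:
E = |λ_enc|/(2πε₀r) = (2.28×10^-5)/(2π·8.85×10^-12·0.109) = 3.76e6 N/C.

E ≈ 3.76×10^6 N/C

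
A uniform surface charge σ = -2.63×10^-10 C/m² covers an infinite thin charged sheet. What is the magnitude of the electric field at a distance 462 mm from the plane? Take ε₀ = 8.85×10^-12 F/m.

Choose a cylindrical pillbox piercing the sheet, end faces (area A) parallel to it.
Flux Φ = 2EA and Q_enc = σA, so 2EA = σA/ε₀ ⇒ E = |σ|/(2ε₀), independent of distance.
E = |σ|/(2ε₀) = (2.63×10^-10)/(2·8.85×10^-12) = 14.9 N/C.

E ≈ 14.9 V/m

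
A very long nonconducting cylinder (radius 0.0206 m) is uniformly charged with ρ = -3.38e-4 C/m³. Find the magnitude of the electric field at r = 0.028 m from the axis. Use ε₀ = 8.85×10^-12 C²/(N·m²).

E = 2.89×10^5 N/C

Coaxial Gaussian cylinder, radius r = 0.028 m, length L (r > 0.0206 m, full cross-section enclosed).
λ_enc = ρ·πR² = (-3.38×10^-4)π(0.0206)² = -4.506e-7 C/m.
Gauss's law: E·2πrL = λ_enc L/ε₀.
E = |λ_enc|/(2πε₀r) = (4.506e-7)/(2π·8.85×10^-12·0.028) = 2.89×10^5 N/C.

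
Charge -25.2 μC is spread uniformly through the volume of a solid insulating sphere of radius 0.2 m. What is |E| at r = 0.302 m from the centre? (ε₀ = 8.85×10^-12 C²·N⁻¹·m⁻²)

|E| = 2.48e6 V/m

Symmetry ⇒ E = E(r) r̂. Gaussian sphere of radius r = 0.302 m (r > R, so the entire charge is enclosed).
Q_enc = -25.2 μC = -2.52×10^-5 C.
Gauss's law: E·4πr² = Q_enc/ε₀.
E = |Q_enc|/(4πε₀r²) = (2.52×10^-5)/(4π·8.85×10^-12·(0.302)²) = 2.48e6 N/C.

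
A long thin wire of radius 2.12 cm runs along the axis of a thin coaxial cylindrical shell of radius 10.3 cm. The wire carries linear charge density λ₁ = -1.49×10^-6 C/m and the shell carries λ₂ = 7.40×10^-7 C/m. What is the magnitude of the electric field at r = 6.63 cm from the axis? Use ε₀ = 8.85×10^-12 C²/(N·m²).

|E| = 4.04×10^5 N/C

By cylindrical symmetry E is radial; use a coaxial Gaussian cylinder of radius 6.63 cm and length L (between the conductors, 2.12 cm < r < 10.3 cm).
The shell at 10.3 cm lies outside the Gaussian surface, so λ_enc = λ₁ = -1.49e-6 C/m.
Gauss's law: E·2πrL = λ_enc L/ε₀.
E = |λ_enc|/(2πε₀r) = (1.49e-6)/(2π·8.85×10^-12·0.0663) = 4.04×10^5 N/C.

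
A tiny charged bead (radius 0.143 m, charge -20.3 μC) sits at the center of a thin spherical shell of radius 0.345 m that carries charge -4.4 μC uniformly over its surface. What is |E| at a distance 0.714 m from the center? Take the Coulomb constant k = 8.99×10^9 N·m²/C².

|E| ≈ 4.36×10^5 N/C

Use a concentric Gaussian sphere at r = 0.714 m (r > 0.345 m, enclosing both).
Q_enc = (-20.3 μC) + (-4.4 μC) = -2.47×10^-5 C.
Since E is radial and uniform over the Gaussian sphere, Φ = E·4πr² = Q_enc/ε₀.
E = k|Q_enc|/r² = (8.99×10^9)(2.47e-5)/(0.714)² = 4.36×10^5 N/C.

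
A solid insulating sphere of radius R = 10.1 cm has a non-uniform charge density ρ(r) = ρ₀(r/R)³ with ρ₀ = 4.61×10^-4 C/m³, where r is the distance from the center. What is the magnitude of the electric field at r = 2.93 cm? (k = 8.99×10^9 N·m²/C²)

Use a concentric Gaussian sphere at r = 2.93 cm (r < R).
Integrate the density: Q_enc = 4π ∫₀^r ρ₀(r'/R)^3 r'² dr' = 4πρ₀ r^6/(6·R³) = 5.929×10^-10 C.
Gauss's law: E·4πr² = Q_enc/ε₀.
E = k|Q_enc|/r² = (8.99×10^9)(5.929×10^-10)/(0.0293)² = 6.21×10^3 N/C.

E ≈ 6.21e3 N/C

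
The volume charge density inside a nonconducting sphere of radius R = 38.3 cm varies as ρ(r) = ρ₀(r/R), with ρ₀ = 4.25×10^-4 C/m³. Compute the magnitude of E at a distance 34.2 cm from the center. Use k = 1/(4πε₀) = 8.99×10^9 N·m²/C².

E ≈ 3.67×10^6 N/C

Take a concentric spherical Gaussian surface of radius r = 34.2 cm (r < R).
Integrate the density: Q_enc = 4π ∫₀^r ρ₀(r'/R)^1 r'² dr' = 4πρ₀ r^4/(4·R) = 4.769×10^-5 C.
Since E is radial and uniform over the Gaussian sphere, Φ = E·4πr² = Q_enc/ε₀.
E = k|Q_enc|/r² = (8.99×10^9)(4.769e-5)/(0.342)² = 3.67e6 N/C.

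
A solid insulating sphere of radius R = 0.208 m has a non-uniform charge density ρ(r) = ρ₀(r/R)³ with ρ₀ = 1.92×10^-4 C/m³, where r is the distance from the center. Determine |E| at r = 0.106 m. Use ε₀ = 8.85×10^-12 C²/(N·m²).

Take a concentric spherical Gaussian surface of radius r = 0.106 m (r < R).
Integrate the density: Q_enc = 4π ∫₀^r ρ₀(r'/R)^3 r'² dr' = 4πρ₀ r^6/(6·R³) = 6.339×10^-8 C.
By Gauss's law, ∮E·dA = E·4πr² = Q_enc/ε₀.
E = |Q_enc|/(4πε₀r²) = (6.339e-8)/(4π·8.85×10^-12·(0.106)²) = 5.07×10^4 N/C.

|E| ≈ 5.07e4 V/m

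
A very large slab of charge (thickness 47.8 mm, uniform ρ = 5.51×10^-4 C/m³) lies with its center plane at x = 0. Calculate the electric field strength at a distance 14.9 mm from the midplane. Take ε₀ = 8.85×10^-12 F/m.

By symmetry E is perpendicular to the slab. A Gaussian pillbox from −14.9 mm to +14.9 mm (face area A) lies entirely within the slab.
Q_enc = ρ·(2x)·A and flux = 2EA, so 2EA = 2ρxA/ε₀ ⇒ E = |ρ|x/ε₀.
E = (5.51×10^-4)(0.0149)/(8.85×10^-12) = 9.28×10^5 N/C.

|E| = 9.28×10^5 N/C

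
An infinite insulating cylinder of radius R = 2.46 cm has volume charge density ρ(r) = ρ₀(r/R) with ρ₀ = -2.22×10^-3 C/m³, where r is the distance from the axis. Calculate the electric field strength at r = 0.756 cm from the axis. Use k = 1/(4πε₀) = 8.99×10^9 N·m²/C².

|E| = 1.94×10^5 N/C

Coaxial Gaussian cylinder, radius r = 0.756 cm, length L (r < R).
λ_enc = ∫₀^r ρ(r')·2πr' dr' = (2πρ₀/R)·r^3/3 = -8.167×10^-8 C/m.
By Gauss's law (flux through the curved wall only), E·2πrL = λ_enc L/ε₀.
E = 2k|λ_enc|/r = 2(8.99×10^9)(8.167e-8)/(0.00756) = 1.94×10^5 N/C.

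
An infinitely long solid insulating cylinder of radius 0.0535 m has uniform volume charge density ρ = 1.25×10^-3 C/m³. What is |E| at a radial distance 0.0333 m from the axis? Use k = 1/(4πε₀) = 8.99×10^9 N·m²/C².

Choose a coaxial cylinder of radius r = 0.0333 m (arbitrary length L) as the Gaussian surface (r < R).
Enclosed charge per unit length: λ_enc = ρ·πr² = (1.25×10^-3)π(0.0333)² = 4.355×10^-6 C/m.
Gauss's law: E·2πrL = λ_enc L/ε₀.
E = 2k|λ_enc|/r = 2(8.99×10^9)(4.355e-6)/(0.0333) = 2.35×10^6 N/C.

E = 2.35×10^6 V/m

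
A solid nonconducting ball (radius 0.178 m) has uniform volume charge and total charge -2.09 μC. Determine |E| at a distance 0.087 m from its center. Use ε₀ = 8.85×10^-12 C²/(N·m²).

Take a concentric spherical Gaussian surface of radius r = 0.087 m (r < R).
For a uniform sphere the enclosed fraction is (r/R)³, so Q_enc = (-2.09 μC)(0.087/0.178)³ = -2.44e-7 C.
By Gauss's law, ∮E·dA = E·4πr² = Q_enc/ε₀.
E = |Q_enc|/(4πε₀r²) = (2.44e-7)/(4π·8.85×10^-12·(0.087)²) = 2.90×10^5 N/C.

E ≈ 2.90e5 N/C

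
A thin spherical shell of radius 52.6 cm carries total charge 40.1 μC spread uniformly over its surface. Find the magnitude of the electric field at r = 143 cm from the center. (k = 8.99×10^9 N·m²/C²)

1.76×10^5 N/C

Use a concentric Gaussian sphere at r = 143 cm (r > 52.6 cm).
The entire shell is enclosed: Q_enc = 4.01×10^-5 C.
By Gauss's law, ∮E·dA = E·4πr² = Q_enc/ε₀.
E = k|Q_enc|/r² = (8.99×10^9)(4.01×10^-5)/(1.43)² = 1.76e5 N/C.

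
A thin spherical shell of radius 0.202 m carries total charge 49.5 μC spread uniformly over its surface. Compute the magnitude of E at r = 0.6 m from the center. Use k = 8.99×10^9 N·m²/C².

Symmetry ⇒ E = E(r) r̂. Gaussian sphere of radius r = 0.6 m (r > 0.202 m).
The entire shell is enclosed: Q_enc = 4.95×10^-5 C.
Applying ∮E·dA = Q_enc/ε₀ with Φ = E(4πr²):
E = k|Q_enc|/r² = (8.99×10^9)(4.95×10^-5)/(0.6)² = 1.24e6 N/C.

|E| = 1.24e6 N/C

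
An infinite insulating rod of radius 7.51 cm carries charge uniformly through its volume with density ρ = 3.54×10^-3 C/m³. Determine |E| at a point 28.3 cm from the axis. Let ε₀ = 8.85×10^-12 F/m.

Take a coaxial cylindrical Gaussian surface of radius r = 28.3 cm and length L (r > 7.51 cm, full cross-section enclosed).
λ_enc = ρ·πR² = (3.54×10^-3)π(0.0751)² = 6.272×10^-5 C/m.
Since E is radial and uniform over the curved surface, Φ = E·2πrL = Q_enc/ε₀ = λ_enc L/ε₀.
E = |λ_enc|/(2πε₀r) = (6.272×10^-5)/(2π·8.85×10^-12·0.283) = 3.99×10^6 N/C.

|E| = 3.99×10^6 V/m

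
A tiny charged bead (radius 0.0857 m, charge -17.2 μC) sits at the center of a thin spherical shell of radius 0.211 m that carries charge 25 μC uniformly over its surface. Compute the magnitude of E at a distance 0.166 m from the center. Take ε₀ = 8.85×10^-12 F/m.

5.61×10^6 V/m

Use a concentric Gaussian sphere at r = 0.166 m (between the bodies, 0.0857 m < r < 0.211 m).
Only the inner charge is enclosed; the outer shell contributes nothing inside itself. Q_enc = -17.2 μC = -1.72×10^-5 C.
Since E is radial and uniform over the Gaussian sphere, Φ = E·4πr² = Q_enc/ε₀.
E = |Q_enc|/(4πε₀r²) = (1.72e-5)/(4π·8.85×10^-12·(0.166)²) = 5.61×10^6 N/C.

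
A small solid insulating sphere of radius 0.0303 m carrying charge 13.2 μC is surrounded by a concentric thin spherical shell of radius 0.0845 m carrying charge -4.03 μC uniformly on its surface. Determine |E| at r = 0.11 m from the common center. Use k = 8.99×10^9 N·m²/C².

Take a concentric spherical Gaussian surface of radius r = 0.11 m (r > 0.0845 m, enclosing both).
Q_enc = (13.2 μC) + (-4.03 μC) = 9.17×10^-6 C.
Applying ∮E·dA = Q_enc/ε₀ with Φ = E(4πr²):
E = k|Q_enc|/r² = (8.99×10^9)(9.17×10^-6)/(0.11)² = 6.81e6 N/C.

|E| = 6.81×10^6 N/C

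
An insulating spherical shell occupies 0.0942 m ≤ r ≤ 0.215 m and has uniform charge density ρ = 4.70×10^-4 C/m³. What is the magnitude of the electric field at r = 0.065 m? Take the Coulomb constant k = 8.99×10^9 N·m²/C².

E = 0 (no enclosed charge)

Symmetry ⇒ E = E(r) r̂. Gaussian sphere of radius r = 0.065 m (r < 0.0942 m, inside the empty cavity).
Q_enc = 0 (all charge lies at larger r); Gauss's law gives E = 0.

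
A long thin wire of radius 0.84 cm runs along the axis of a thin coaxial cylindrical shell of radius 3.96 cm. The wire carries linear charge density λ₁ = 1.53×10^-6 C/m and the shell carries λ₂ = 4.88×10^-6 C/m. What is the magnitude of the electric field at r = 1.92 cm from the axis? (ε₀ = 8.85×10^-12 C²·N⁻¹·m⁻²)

1.43e6 V/m

Take a coaxial cylindrical Gaussian surface of radius r = 1.92 cm and length L (between the conductors, 0.84 cm < r < 3.96 cm).
Only the inner wire is enclosed; the outer shell contributes nothing inside itself. λ_enc = λ₁ = 1.53×10^-6 C/m.
Applying ∮E·dA = Q_enc/ε₀ with the end caps contributing no flux:
E = |λ_enc|/(2πε₀r) = (1.53×10^-6)/(2π·8.85×10^-12·0.0192) = 1.43×10^6 N/C.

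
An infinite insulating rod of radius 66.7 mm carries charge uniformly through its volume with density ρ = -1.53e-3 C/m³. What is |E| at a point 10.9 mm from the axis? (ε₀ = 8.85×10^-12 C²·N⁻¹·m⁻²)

E = 9.42×10^5 N/C

Coaxial Gaussian cylinder, radius r = 10.9 mm, length L (r < R).
Enclosed charge per unit length: λ_enc = ρ·πr² = (-1.53×10^-3)π(0.0109)² = -5.711×10^-7 C/m.
Since E is radial and uniform over the curved surface, Φ = E·2πrL = Q_enc/ε₀ = λ_enc L/ε₀.
E = |λ_enc|/(2πε₀r) = (5.711×10^-7)/(2π·8.85×10^-12·0.0109) = 9.42×10^5 N/C.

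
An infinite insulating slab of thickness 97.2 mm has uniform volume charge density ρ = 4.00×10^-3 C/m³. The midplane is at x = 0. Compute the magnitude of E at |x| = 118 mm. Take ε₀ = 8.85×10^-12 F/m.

The point |x| = 118 mm lies outside the slab (half-thickness 0.0486 m). A symmetric pillbox spanning the full slab encloses Q_enc = ρ·d·A.
Flux = 2EA ⇒ E = |ρ|d/(2ε₀), independent of distance outside.
E = (4.00×10^-3)(0.0972)/(2·8.85×10^-12) = 2.20×10^7 N/C.

E ≈ 2.20×10^7 V/m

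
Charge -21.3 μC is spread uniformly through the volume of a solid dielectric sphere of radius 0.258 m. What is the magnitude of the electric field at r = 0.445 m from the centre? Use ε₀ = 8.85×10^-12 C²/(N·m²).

E ≈ 9.67e5 N/C

By spherical symmetry E is radial; choose a Gaussian sphere of radius r = 0.445 m (r > R, so the entire charge is enclosed).
Q_enc = -21.3 μC = -2.13×10^-5 C.
Gauss's law: E·4πr² = Q_enc/ε₀.
E = |Q_enc|/(4πε₀r²) = (2.13×10^-5)/(4π·8.85×10^-12·(0.445)²) = 9.67e5 N/C.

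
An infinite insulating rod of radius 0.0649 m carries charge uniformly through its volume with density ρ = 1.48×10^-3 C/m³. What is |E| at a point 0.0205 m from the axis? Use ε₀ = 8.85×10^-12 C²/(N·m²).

Choose a coaxial cylinder of radius r = 0.0205 m (arbitrary length L) as the Gaussian surface (r < R).
Enclosed charge per unit length: λ_enc = ρ·πr² = (1.48×10^-3)π(0.0205)² = 1.954×10^-6 C/m.
Gauss's law: E·2πrL = λ_enc L/ε₀.
E = |λ_enc|/(2πε₀r) = (1.954×10^-6)/(2π·8.85×10^-12·0.0205) = 1.71e6 N/C.

E ≈ 1.71×10^6 N/C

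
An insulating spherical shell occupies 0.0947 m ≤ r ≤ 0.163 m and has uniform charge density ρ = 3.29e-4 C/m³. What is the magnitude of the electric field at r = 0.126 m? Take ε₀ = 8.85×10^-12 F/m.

By spherical symmetry E is radial; choose a Gaussian sphere of radius r = 0.126 m (within the shell material, 0.0947 m < r < 0.163 m).
Only the shell between 0.0947 m and r is enclosed: Q_enc = ρ·(4π/3)(r³ − a³) = (3.29e-4)·(4π/3)·((0.126)³ − (0.0947)³) = 1.586×10^-6 C.
Since E is radial and uniform over the Gaussian sphere, Φ = E·4πr² = Q_enc/ε₀.
E = |Q_enc|/(4πε₀r²) = (1.586×10^-6)/(4π·8.85×10^-12·(0.126)²) = 8.98×10^5 N/C.

|E| ≈ 8.98e5 N/C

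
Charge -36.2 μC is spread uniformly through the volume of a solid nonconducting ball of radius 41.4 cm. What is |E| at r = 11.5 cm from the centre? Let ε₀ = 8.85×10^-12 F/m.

Use a concentric Gaussian sphere at r = 11.5 cm (r < R).
Only the charge within r is enclosed: Q_enc = Q·(r/R)³ = (-36.2 μC)·(11.5 cm/41.4 cm)³ = -7.759×10^-7 C.
By Gauss's law, ∮E·dA = E·4πr² = Q_enc/ε₀.
E = |Q_enc|/(4πε₀r²) = (7.759×10^-7)/(4π·8.85×10^-12·(0.115)²) = 5.28e5 N/C.

E ≈ 5.28×10^5 V/m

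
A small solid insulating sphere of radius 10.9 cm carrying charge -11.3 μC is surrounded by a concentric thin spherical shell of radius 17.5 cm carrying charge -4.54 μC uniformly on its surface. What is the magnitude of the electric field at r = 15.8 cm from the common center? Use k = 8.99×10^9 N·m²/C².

Use a concentric Gaussian sphere at r = 15.8 cm (between the bodies, 10.9 cm < r < 17.5 cm).
The shell at 17.5 cm lies outside the Gaussian surface, so Q_enc = -11.3 μC = -1.13×10^-5 C.
Since E is radial and uniform over the Gaussian sphere, Φ = E·4πr² = Q_enc/ε₀.
E = k|Q_enc|/r² = (8.99×10^9)(1.13e-5)/(0.158)² = 4.07×10^6 N/C.

E ≈ 4.07×10^6 N/C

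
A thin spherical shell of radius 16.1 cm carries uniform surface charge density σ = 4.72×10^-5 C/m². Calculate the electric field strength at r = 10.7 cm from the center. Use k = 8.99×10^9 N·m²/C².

E = 0 (no enclosed charge)

By spherical symmetry E is radial; choose a Gaussian sphere of radius r = 10.7 cm (inside the shell, r < 16.1 cm).
All the charge is outside the Gaussian surface: Q_enc = 0, hence E = 0 everywhere inside the shell.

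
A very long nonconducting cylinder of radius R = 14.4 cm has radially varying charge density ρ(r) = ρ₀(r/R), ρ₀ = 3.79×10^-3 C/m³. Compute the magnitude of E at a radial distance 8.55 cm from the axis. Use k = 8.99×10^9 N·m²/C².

|E| = 7.25e6 N/C

By cylindrical symmetry E is radial; use a coaxial Gaussian cylinder of radius 8.55 cm and length L (r < R).
Integrating ρ over the cross-section to radius r: λ_enc = (2πρ₀/R) ∫₀^r r'^2 dr' = 2πρ₀ r^3/(3·R) = 3.445×10^-5 C/m.
Gauss's law: E·2πrL = λ_enc L/ε₀.
E = 2k|λ_enc|/r = 2(8.99×10^9)(3.445×10^-5)/(0.0855) = 7.25×10^6 N/C.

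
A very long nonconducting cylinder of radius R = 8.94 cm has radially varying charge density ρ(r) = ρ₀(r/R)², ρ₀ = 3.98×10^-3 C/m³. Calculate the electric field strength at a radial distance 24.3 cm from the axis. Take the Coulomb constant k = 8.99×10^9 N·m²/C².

3.70e6 V/m

Coaxial Gaussian cylinder, radius r = 24.3 cm, length L (r > R, full charge per length enclosed).
λ_enc = 2π ∫₀^R ρ₀(r'/R)^2 r' dr' = 2πρ₀R²/4 = 4.997e-5 C/m.
Applying ∮E·dA = Q_enc/ε₀ with the end caps contributing no flux:
E = 2k|λ_enc|/r = 2(8.99×10^9)(4.997×10^-5)/(0.243) = 3.70e6 N/C.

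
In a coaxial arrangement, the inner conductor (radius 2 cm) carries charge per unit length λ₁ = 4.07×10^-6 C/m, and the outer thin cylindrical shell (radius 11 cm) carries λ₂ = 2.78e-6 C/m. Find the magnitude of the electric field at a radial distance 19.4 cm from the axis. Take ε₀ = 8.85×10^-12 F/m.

6.35×10^5 V/m

Coaxial Gaussian cylinder, radius r = 19.4 cm, length L (r > 11 cm, enclosing both).
λ_enc = λ₁ + λ₂ = (4.07×10^-6) + (2.78×10^-6) = 6.85×10^-6 C/m.
By Gauss's law (flux through the curved wall only), E·2πrL = λ_enc L/ε₀.
E = |λ_enc|/(2πε₀r) = (6.85e-6)/(2π·8.85×10^-12·0.194) = 6.35×10^5 N/C.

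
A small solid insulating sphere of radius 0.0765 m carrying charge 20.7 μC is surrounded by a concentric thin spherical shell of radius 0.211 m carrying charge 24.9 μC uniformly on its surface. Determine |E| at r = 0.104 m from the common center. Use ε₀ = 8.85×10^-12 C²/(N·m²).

|E| = 1.72×10^7 N/C

By spherical symmetry E is radial; choose a Gaussian sphere of radius r = 0.104 m (between the bodies, 0.0765 m < r < 0.211 m).
Only the inner charge is enclosed; the outer shell contributes nothing inside itself. Q_enc = 20.7 μC = 2.07e-5 C.
Since E is radial and uniform over the Gaussian sphere, Φ = E·4πr² = Q_enc/ε₀.
E = |Q_enc|/(4πε₀r²) = (2.07×10^-5)/(4π·8.85×10^-12·(0.104)²) = 1.72×10^7 N/C.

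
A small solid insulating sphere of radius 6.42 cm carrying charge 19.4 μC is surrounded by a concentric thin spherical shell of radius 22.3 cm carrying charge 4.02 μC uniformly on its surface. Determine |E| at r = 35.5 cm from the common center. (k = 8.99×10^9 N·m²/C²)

By spherical symmetry E is radial; choose a Gaussian sphere of radius r = 35.5 cm (r > 22.3 cm, enclosing both).
Q_enc = (19.4 μC) + (4.02 μC) = 2.342×10^-5 C.
Gauss's law: E·4πr² = Q_enc/ε₀.
E = k|Q_enc|/r² = (8.99×10^9)(2.342×10^-5)/(0.355)² = 1.67×10^6 N/C.

|E| = 1.67×10^6 N/C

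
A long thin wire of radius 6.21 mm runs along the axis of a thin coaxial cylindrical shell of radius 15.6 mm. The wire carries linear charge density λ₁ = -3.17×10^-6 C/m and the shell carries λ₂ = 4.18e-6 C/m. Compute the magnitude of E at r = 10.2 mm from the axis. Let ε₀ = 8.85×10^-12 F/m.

Coaxial Gaussian cylinder, radius r = 10.2 mm, length L (between the conductors, 6.21 mm < r < 15.6 mm).
Only the inner wire is enclosed; the outer shell contributes nothing inside itself. λ_enc = λ₁ = -3.17×10^-6 C/m.
By Gauss's law (flux through the curved wall only), E·2πrL = λ_enc L/ε₀.
E = |λ_enc|/(2πε₀r) = (3.17×10^-6)/(2π·8.85×10^-12·0.0102) = 5.59e6 N/C.

5.59e6 N/C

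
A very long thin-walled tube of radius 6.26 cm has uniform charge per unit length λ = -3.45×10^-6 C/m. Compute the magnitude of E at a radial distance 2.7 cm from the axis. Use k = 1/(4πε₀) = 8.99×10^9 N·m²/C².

Coaxial Gaussian cylinder, radius r = 2.7 cm, length L (r < 6.26 cm, inside the shell).
No charge is enclosed, so Gauss's law gives E·2πrL = 0 ⇒ E = 0.

E = 0 (no enclosed charge)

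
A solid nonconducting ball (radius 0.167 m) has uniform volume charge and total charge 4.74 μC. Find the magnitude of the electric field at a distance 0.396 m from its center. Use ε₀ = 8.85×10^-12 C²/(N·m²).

|E| ≈ 2.72×10^5 N/C

Use a concentric Gaussian sphere at r = 0.396 m (r > R, so the entire charge is enclosed).
Q_enc = 4.74 μC = 4.74×10^-6 C.
Gauss's law: E·4πr² = Q_enc/ε₀.
E = |Q_enc|/(4πε₀r²) = (4.74×10^-6)/(4π·8.85×10^-12·(0.396)²) = 2.72×10^5 N/C.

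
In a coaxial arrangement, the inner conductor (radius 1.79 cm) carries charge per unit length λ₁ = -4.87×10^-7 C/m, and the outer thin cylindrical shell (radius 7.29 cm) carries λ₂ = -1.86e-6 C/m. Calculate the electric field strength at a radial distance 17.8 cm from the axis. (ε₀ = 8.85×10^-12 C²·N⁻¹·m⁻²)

|E| ≈ 2.37×10^5 N/C

Choose a coaxial cylinder of radius r = 17.8 cm (arbitrary length L) as the Gaussian surface (r > 7.29 cm, enclosing both).
λ_enc = λ₁ + λ₂ = (-4.87e-7) + (-1.86e-6) = -2.347×10^-6 C/m.
By Gauss's law (flux through the curved wall only), E·2πrL = λ_enc L/ε₀.
E = |λ_enc|/(2πε₀r) = (2.347×10^-6)/(2π·8.85×10^-12·0.178) = 2.37×10^5 N/C.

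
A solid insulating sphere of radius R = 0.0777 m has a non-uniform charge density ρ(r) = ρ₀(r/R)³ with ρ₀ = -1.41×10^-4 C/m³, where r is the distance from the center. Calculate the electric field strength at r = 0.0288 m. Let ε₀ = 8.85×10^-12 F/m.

Symmetry ⇒ E = E(r) r̂. Gaussian sphere of radius r = 0.0288 m (r < R).
Integrate the density: Q_enc = 4π ∫₀^r ρ₀(r'/R)^3 r'² dr' = 4πρ₀ r^6/(6·R³) = -3.592×10^-10 C.
Gauss's law: E·4πr² = Q_enc/ε₀.
E = |Q_enc|/(4πε₀r²) = (3.592×10^-10)/(4π·8.85×10^-12·(0.0288)²) = 3.89×10^3 N/C.

3.89e3 V/m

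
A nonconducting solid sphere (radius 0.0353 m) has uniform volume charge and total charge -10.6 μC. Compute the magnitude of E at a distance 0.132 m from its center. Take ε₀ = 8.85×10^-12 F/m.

5.47×10^6 V/m

Symmetry ⇒ E = E(r) r̂. Gaussian sphere of radius r = 0.132 m (r > R, so the entire charge is enclosed).
Q_enc = -10.6 μC = -1.06e-5 C.
Applying ∮E·dA = Q_enc/ε₀ with Φ = E(4πr²):
E = |Q_enc|/(4πε₀r²) = (1.06e-5)/(4π·8.85×10^-12·(0.132)²) = 5.47×10^6 N/C.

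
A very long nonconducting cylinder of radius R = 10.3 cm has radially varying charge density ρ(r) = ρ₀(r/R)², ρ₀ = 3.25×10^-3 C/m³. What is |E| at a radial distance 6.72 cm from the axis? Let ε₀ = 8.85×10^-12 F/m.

2.63×10^6 N/C

Take a coaxial cylindrical Gaussian surface of radius r = 6.72 cm and length L (r < R).
λ_enc = ∫₀^r ρ(r')·2πr' dr' = (2πρ₀/R²)·r^4/4 = 9.813×10^-6 C/m.
Gauss's law: E·2πrL = λ_enc L/ε₀.
E = |λ_enc|/(2πε₀r) = (9.813×10^-6)/(2π·8.85×10^-12·0.0672) = 2.63e6 N/C.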